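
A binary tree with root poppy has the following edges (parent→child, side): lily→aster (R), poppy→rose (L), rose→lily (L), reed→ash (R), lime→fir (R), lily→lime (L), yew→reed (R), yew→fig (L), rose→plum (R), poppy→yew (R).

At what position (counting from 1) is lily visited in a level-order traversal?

4

Level-order visits nodes level by level from the root, left to right within each level.
Level 0: poppy
Level 1: rose, yew
Level 2: lily, plum, fig, reed
Level 3: lime, aster, ash
Level 4: fir
Full level-order sequence: poppy, rose, yew, lily, plum, fig, reed, lime, aster, ash, fir.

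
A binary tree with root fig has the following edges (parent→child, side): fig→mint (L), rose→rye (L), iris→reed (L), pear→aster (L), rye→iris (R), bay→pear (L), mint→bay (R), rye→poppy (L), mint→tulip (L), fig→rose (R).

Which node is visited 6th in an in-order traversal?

fig

In-order visits the left subtree, then the node, then the right subtree.
At fig: go left to mint.
  At mint: go left to tulip.
    tulip is a leaf — visit tulip.
  Visit mint.
  At mint: go right to bay.
    At bay: go left to pear.
      At pear: go left to aster.
        aster is a leaf — visit aster.
      Visit pear.
      At pear: no right child.
    Visit bay.
    At bay: no right child.
Visit fig.
At fig: go right to rose.
  At rose: go left to rye.
    At rye: go left to poppy.
      poppy is a leaf — visit poppy.
    Visit rye.
    At rye: go right to iris.
      At iris: go left to reed.
        reed is a leaf — visit reed.
      Visit iris.
      At iris: no right child.
  Visit rose.
  At rose: no right child.
Full in-order sequence: tulip, mint, aster, pear, bay, fig, poppy, rye, reed, iris, rose.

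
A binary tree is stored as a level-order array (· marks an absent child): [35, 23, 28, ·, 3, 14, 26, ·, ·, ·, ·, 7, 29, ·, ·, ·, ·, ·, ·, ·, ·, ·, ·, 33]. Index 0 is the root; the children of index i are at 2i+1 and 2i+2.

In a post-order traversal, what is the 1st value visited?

Post-order visits the left subtree, then the right subtree, then the node.
At 35: go left to 23.
  At 23: no left child.
  At 23: go right to 3.
    3 is a leaf — visit 3.
  Visit 23.
At 35: go right to 28.
  At 28: go left to 14.
    At 14: go left to 7.
      At 7: go left to 33.
        33 is a leaf — visit 33.
      At 7: no right child.
      Visit 7.
    At 14: go right to 29.
      29 is a leaf — visit 29.
    Visit 14.
  At 28: go right to 26.
    26 is a leaf — visit 26.
  Visit 28.
Visit 35.
Full post-order sequence: 3, 23, 33, 7, 29, 14, 26, 28, 35.

3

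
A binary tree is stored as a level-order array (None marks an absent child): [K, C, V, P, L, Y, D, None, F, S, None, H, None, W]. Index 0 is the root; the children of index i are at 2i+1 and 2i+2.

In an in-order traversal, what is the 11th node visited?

In-order visits the left subtree, then the node, then the right subtree.
At K: go left to C.
  At C: go left to P.
    At P: no left child.
    Visit P.
    At P: go right to F.
      F is a leaf — visit F.
  Visit C.
  At C: go right to L.
    At L: go left to S.
      S is a leaf — visit S.
    Visit L.
    At L: no right child.
Visit K.
At K: go right to V.
  At V: go left to Y.
    At Y: go left to H.
      H is a leaf — visit H.
    Visit Y.
    At Y: no right child.
  Visit V.
  At V: go right to D.
    At D: go left to W.
      W is a leaf — visit W.
    Visit D.
    At D: no right child.
Full in-order sequence: P, F, C, S, L, K, H, Y, V, W, D.

D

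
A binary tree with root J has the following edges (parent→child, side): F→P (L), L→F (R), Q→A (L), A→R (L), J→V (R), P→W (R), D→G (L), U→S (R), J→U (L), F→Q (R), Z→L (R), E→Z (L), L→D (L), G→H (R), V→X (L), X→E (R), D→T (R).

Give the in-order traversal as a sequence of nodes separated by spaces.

In-order visits the left subtree, then the node, then the right subtree.
At J: go left to U.
  At U: no left child.
  Visit U.
  At U: go right to S.
    S is a leaf — visit S.
Visit J.
At J: go right to V.
  At V: go left to X.
    At X: no left child.
    Visit X.
    At X: go right to E.
      At E: go left to Z.
        At Z: no left child.
        Visit Z.
        At Z: go right to L.
          At L: go left to D.
            At D: go left to G.
              At G: no left child.
              Visit G.
              At G: go right to H.
                H is a leaf — visit H.
            Visit D.
            At D: go right to T.
              T is a leaf — visit T.
          Visit L.
          At L: go right to F.
            At F: go left to P.
              At P: no left child.
              Visit P.
              At P: go right to W.
                W is a leaf — visit W.
            Visit F.
            At F: go right to Q.
              At Q: go left to A.
                At A: go left to R.
                  R is a leaf — visit R.
                Visit A.
                At A: no right child.
              Visit Q.
              At Q: no right child.
      Visit E.
      At E: no right child.
  Visit V.
  At V: no right child.

U S J X Z G H D T L P W F R A Q E V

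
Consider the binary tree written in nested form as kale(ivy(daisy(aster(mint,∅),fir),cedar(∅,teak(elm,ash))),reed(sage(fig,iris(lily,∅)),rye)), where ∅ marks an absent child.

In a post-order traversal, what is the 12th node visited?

iris

Post-order visits the left subtree, then the right subtree, then the node.
At kale: go left to ivy.
  At ivy: go left to daisy.
    At daisy: go left to aster.
      At aster: go left to mint.
        mint is a leaf — visit mint.
      At aster: no right child.
      Visit aster.
    At daisy: go right to fir.
      fir is a leaf — visit fir.
    Visit daisy.
  At ivy: go right to cedar.
    At cedar: no left child.
    At cedar: go right to teak.
      At teak: go left to elm.
        elm is a leaf — visit elm.
      At teak: go right to ash.
        ash is a leaf — visit ash.
      Visit teak.
    Visit cedar.
  Visit ivy.
At kale: go right to reed.
  At reed: go left to sage.
    At sage: go left to fig.
      fig is a leaf — visit fig.
    At sage: go right to iris.
      At iris: go left to lily.
        lily is a leaf — visit lily.
      At iris: no right child.
      Visit iris.
    Visit sage.
  At reed: go right to rye.
    rye is a leaf — visit rye.
  Visit reed.
Visit kale.
Full post-order sequence: mint, aster, fir, daisy, elm, ash, teak, cedar, ivy, fig, lily, iris, sage, rye, reed, kale.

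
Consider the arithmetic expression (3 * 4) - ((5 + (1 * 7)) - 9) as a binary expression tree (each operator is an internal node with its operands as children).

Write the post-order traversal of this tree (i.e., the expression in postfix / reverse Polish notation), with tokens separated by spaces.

Post-order on an expression tree gives postfix notation: for each operator, emit left operand, right operand, then the operator.

3 4 * 5 1 7 * + 9 - -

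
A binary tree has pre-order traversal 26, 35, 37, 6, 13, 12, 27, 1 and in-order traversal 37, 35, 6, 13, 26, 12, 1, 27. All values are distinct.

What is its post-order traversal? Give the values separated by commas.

The first element of pre-order is the root; it splits in-order into left and right subtrees.
Root 26: left subtree has 4 nodes {37, 35, 6, 13}, right has 3 {12, 1, 27}.
  Root 35: left subtree has 1 node {37}, right has 2 {6, 13}.
    Root 6: left subtree has 0 nodes { }, right has 1 {13}.
  Root 12: left subtree has 0 nodes { }, right has 2 {1, 27}.
    Root 27: left subtree has 1 node {1}, right has 0 { }.

37, 13, 6, 35, 1, 27, 12, 26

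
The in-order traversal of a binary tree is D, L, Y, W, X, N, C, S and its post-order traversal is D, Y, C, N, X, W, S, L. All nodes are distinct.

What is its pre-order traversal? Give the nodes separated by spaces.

The last element of post-order is the root; it splits in-order into left and right subtrees.
Root L: left subtree has 1 node {D}, right has 6 {Y, W, X, N, C, S}.
  Root S: left subtree has 5 nodes {Y, W, X, N, C}, right has 0 { }.
    Root W: left subtree has 1 node {Y}, right has 3 {X, N, C}.
      Root X: left subtree has 0 nodes { }, right has 2 {N, C}.
        Root N: left subtree has 0 nodes { }, right has 1 {C}.

L D S W Y X N C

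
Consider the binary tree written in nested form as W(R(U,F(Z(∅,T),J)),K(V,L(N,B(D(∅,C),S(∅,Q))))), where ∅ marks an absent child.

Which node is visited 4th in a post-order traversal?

Post-order visits the left subtree, then the right subtree, then the node.
At W: go left to R.
  At R: go left to U.
    U is a leaf — visit U.
  At R: go right to F.
    At F: go left to Z.
      At Z: no left child.
      At Z: go right to T.
        T is a leaf — visit T.
      Visit Z.
    At F: go right to J.
      J is a leaf — visit J.
    Visit F.
  Visit R.
At W: go right to K.
  At K: go left to V.
    V is a leaf — visit V.
  At K: go right to L.
    At L: go left to N.
      N is a leaf — visit N.
    At L: go right to B.
      At B: go left to D.
        At D: no left child.
        At D: go right to C.
          C is a leaf — visit C.
        Visit D.
      At B: go right to S.
        At S: no left child.
        At S: go right to Q.
          Q is a leaf — visit Q.
        Visit S.
      Visit B.
    Visit L.
  Visit K.
Visit W.
Full post-order sequence: U, T, Z, J, F, R, V, N, C, D, Q, S, B, L, K, W.

J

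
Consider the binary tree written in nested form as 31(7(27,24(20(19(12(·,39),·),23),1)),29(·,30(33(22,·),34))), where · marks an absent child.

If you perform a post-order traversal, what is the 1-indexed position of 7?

9

Post-order visits the left subtree, then the right subtree, then the node.
At 31: go left to 7.
  At 7: go left to 27.
    27 is a leaf — visit 27.
  At 7: go right to 24.
    At 24: go left to 20.
      At 20: go left to 19.
        At 19: go left to 12.
          At 12: no left child.
          At 12: go right to 39.
            39 is a leaf — visit 39.
          Visit 12.
        At 19: no right child.
        Visit 19.
      At 20: go right to 23.
        23 is a leaf — visit 23.
      Visit 20.
    At 24: go right to 1.
      1 is a leaf — visit 1.
    Visit 24.
  Visit 7.
At 31: go right to 29.
  At 29: no left child.
  At 29: go right to 30.
    At 30: go left to 33.
      At 33: go left to 22.
        22 is a leaf — visit 22.
      At 33: no right child.
      Visit 33.
    At 30: go right to 34.
      34 is a leaf — visit 34.
    Visit 30.
  Visit 29.
Visit 31.
Full post-order sequence: 27, 39, 12, 19, 23, 20, 1, 24, 7, 22, 33, 34, 30, 29, 31.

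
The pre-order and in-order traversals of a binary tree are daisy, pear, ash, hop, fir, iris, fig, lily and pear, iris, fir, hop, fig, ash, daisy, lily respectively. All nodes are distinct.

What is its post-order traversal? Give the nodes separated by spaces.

iris fir fig hop ash pear lily daisy

The first element of pre-order is the root; it splits in-order into left and right subtrees.
Root daisy: left subtree has 6 nodes {pear, iris, fir, hop, fig, ash}, right has 1 {lily}.
  Root pear: left subtree has 0 nodes { }, right has 5 {iris, fir, hop, fig, ash}.
    Root ash: left subtree has 4 nodes {iris, fir, hop, fig}, right has 0 { }.
      Root hop: left subtree has 2 nodes {iris, fir}, right has 1 {fig}.
        Root fir: left subtree has 1 node {iris}, right has 0 { }.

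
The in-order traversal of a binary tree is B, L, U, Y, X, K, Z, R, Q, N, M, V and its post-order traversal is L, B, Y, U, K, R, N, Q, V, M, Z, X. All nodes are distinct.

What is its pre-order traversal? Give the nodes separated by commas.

X, U, B, L, Y, Z, K, M, Q, R, N, V

The last element of post-order is the root; it splits in-order into left and right subtrees.
Root X: left subtree has 4 nodes {B, L, U, Y}, right has 7 {K, Z, R, Q, N, M, V}.
  Root U: left subtree has 2 nodes {B, L}, right has 1 {Y}.
    Root B: left subtree has 0 nodes { }, right has 1 {L}.
  Root Z: left subtree has 1 node {K}, right has 5 {R, Q, N, M, V}.
    Root M: left subtree has 3 nodes {R, Q, N}, right has 1 {V}.
      Root Q: left subtree has 1 node {R}, right has 1 {N}.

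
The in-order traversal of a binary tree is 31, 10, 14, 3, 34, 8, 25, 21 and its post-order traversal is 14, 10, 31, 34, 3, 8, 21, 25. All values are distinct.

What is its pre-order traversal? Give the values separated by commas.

25, 8, 3, 31, 10, 14, 34, 21

The last element of post-order is the root; it splits in-order into left and right subtrees.
Root 25: left subtree has 6 nodes {31, 10, 14, 3, 34, 8}, right has 1 {21}.
  Root 8: left subtree has 5 nodes {31, 10, 14, 3, 34}, right has 0 { }.
    Root 3: left subtree has 3 nodes {31, 10, 14}, right has 1 {34}.
      Root 31: left subtree has 0 nodes { }, right has 2 {10, 14}.
        Root 10: left subtree has 0 nodes { }, right has 1 {14}.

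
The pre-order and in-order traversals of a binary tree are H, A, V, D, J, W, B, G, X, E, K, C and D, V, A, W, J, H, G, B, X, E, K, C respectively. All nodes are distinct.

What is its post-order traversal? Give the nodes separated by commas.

D, V, W, J, A, G, C, K, E, X, B, H

The first element of pre-order is the root; it splits in-order into left and right subtrees.
Root H: left subtree has 5 nodes {D, V, A, W, J}, right has 6 {G, B, X, E, K, C}.
  Root A: left subtree has 2 nodes {D, V}, right has 2 {W, J}.
    Root V: left subtree has 1 node {D}, right has 0 { }.
    Root J: left subtree has 1 node {W}, right has 0 { }.
  Root B: left subtree has 1 node {G}, right has 4 {X, E, K, C}.
    Root X: left subtree has 0 nodes { }, right has 3 {E, K, C}.
      Root E: left subtree has 0 nodes { }, right has 2 {K, C}.
        Root K: left subtree has 0 nodes { }, right has 1 {C}.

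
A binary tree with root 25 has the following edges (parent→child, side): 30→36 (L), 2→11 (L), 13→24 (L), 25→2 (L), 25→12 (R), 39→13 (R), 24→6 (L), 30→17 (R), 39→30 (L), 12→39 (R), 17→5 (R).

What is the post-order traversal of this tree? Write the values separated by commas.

11, 2, 36, 5, 17, 30, 6, 24, 13, 39, 12, 25

Post-order visits the left subtree, then the right subtree, then the node.
At 25: go left to 2.
  At 2: go left to 11.
    11 is a leaf — visit 11.
  At 2: no right child.
  Visit 2.
At 25: go right to 12.
  At 12: no left child.
  At 12: go right to 39.
    At 39: go left to 30.
      At 30: go left to 36.
        36 is a leaf — visit 36.
      At 30: go right to 17.
        At 17: no left child.
        At 17: go right to 5.
          5 is a leaf — visit 5.
        Visit 17.
      Visit 30.
    At 39: go right to 13.
      At 13: go left to 24.
        At 24: go left to 6.
          6 is a leaf — visit 6.
        At 24: no right child.
        Visit 24.
      At 13: no right child.
      Visit 13.
    Visit 39.
  Visit 12.
Visit 25.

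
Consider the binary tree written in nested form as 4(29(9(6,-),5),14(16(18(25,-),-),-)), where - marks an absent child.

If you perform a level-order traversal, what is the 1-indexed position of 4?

Level-order visits nodes level by level from the root, left to right within each level.
Level 0: 4
Level 1: 29, 14
Level 2: 9, 5, 16
Level 3: 6, 18
Level 4: 25
Full level-order sequence: 4, 29, 14, 9, 5, 16, 6, 18, 25.

1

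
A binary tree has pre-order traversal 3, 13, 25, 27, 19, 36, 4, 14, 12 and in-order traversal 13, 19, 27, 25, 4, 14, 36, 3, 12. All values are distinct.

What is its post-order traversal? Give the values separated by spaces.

The first element of pre-order is the root; it splits in-order into left and right subtrees.
Root 3: left subtree has 7 nodes {13, 19, 27, 25, 4, 14, 36}, right has 1 {12}.
  Root 13: left subtree has 0 nodes { }, right has 6 {19, 27, 25, 4, 14, 36}.
    Root 25: left subtree has 2 nodes {19, 27}, right has 3 {4, 14, 36}.
      Root 27: left subtree has 1 node {19}, right has 0 { }.
      Root 36: left subtree has 2 nodes {4, 14}, right has 0 { }.
        Root 4: left subtree has 0 nodes { }, right has 1 {14}.

19 27 14 4 36 25 13 12 3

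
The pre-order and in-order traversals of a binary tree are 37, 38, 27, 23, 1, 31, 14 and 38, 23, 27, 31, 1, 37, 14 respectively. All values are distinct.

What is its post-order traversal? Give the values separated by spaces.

The first element of pre-order is the root; it splits in-order into left and right subtrees.
Root 37: left subtree has 5 nodes {38, 23, 27, 31, 1}, right has 1 {14}.
  Root 38: left subtree has 0 nodes { }, right has 4 {23, 27, 31, 1}.
    Root 27: left subtree has 1 node {23}, right has 2 {31, 1}.
      Root 1: left subtree has 1 node {31}, right has 0 { }.

23 31 1 27 38 14 37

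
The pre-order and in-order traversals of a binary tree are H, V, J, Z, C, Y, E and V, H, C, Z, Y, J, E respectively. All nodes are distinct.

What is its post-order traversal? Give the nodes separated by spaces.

The first element of pre-order is the root; it splits in-order into left and right subtrees.
Root H: left subtree has 1 node {V}, right has 5 {C, Z, Y, J, E}.
  Root J: left subtree has 3 nodes {C, Z, Y}, right has 1 {E}.
    Root Z: left subtree has 1 node {C}, right has 1 {Y}.

V C Y Z E J H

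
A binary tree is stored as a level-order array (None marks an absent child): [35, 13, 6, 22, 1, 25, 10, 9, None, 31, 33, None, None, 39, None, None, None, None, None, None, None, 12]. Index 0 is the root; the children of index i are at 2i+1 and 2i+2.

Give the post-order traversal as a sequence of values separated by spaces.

9 22 31 12 33 1 13 25 39 10 6 35

Post-order visits the left subtree, then the right subtree, then the node.
At 35: go left to 13.
  At 13: go left to 22.
    At 22: go left to 9.
      9 is a leaf — visit 9.
    At 22: no right child.
    Visit 22.
  At 13: go right to 1.
    At 1: go left to 31.
      31 is a leaf — visit 31.
    At 1: go right to 33.
      At 33: go left to 12.
        12 is a leaf — visit 12.
      At 33: no right child.
      Visit 33.
    Visit 1.
  Visit 13.
At 35: go right to 6.
  At 6: go left to 25.
    25 is a leaf — visit 25.
  At 6: go right to 10.
    At 10: go left to 39.
      39 is a leaf — visit 39.
    At 10: no right child.
    Visit 10.
  Visit 6.
Visit 35.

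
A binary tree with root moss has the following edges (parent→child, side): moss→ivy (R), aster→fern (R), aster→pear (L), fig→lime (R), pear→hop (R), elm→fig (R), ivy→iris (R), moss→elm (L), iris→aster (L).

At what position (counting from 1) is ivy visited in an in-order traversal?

5

In-order visits the left subtree, then the node, then the right subtree.
At moss: go left to elm.
  At elm: no left child.
  Visit elm.
  At elm: go right to fig.
    At fig: no left child.
    Visit fig.
    At fig: go right to lime.
      lime is a leaf — visit lime.
Visit moss.
At moss: go right to ivy.
  At ivy: no left child.
  Visit ivy.
  At ivy: go right to iris.
    At iris: go left to aster.
      At aster: go left to pear.
        At pear: no left child.
        Visit pear.
        At pear: go right to hop.
          hop is a leaf — visit hop.
      Visit aster.
      At aster: go right to fern.
        fern is a leaf — visit fern.
    Visit iris.
    At iris: no right child.
Full in-order sequence: elm, fig, lime, moss, ivy, pear, hop, aster, fern, iris.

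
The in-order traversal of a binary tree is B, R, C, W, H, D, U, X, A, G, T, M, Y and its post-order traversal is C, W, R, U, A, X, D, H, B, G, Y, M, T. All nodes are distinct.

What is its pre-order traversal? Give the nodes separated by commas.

The last element of post-order is the root; it splits in-order into left and right subtrees.
Root T: left subtree has 10 nodes {B, R, C, W, H, D, U, X, A, G}, right has 2 {M, Y}.
  Root G: left subtree has 9 nodes {B, R, C, W, H, D, U, X, A}, right has 0 { }.
    Root B: left subtree has 0 nodes { }, right has 8 {R, C, W, H, D, U, X, A}.
      Root H: left subtree has 3 nodes {R, C, W}, right has 4 {D, U, X, A}.
        Root R: left subtree has 0 nodes { }, right has 2 {C, W}.
          Root W: left subtree has 1 node {C}, right has 0 { }.
        Root D: left subtree has 0 nodes { }, right has 3 {U, X, A}.
          Root X: left subtree has 1 node {U}, right has 1 {A}.
  Root M: left subtree has 0 nodes { }, right has 1 {Y}.

T, G, B, H, R, W, C, D, X, U, A, M, Y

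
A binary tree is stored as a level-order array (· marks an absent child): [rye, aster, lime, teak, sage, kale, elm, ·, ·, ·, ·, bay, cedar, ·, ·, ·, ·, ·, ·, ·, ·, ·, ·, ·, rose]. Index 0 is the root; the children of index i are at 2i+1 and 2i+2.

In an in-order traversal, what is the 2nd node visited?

In-order visits the left subtree, then the node, then the right subtree.
At rye: go left to aster.
  At aster: go left to teak.
    teak is a leaf — visit teak.
  Visit aster.
  At aster: go right to sage.
    sage is a leaf — visit sage.
Visit rye.
At rye: go right to lime.
  At lime: go left to kale.
    At kale: go left to bay.
      At bay: no left child.
      Visit bay.
      At bay: go right to rose.
        rose is a leaf — visit rose.
    Visit kale.
    At kale: go right to cedar.
      cedar is a leaf — visit cedar.
  Visit lime.
  At lime: go right to elm.
    elm is a leaf — visit elm.
Full in-order sequence: teak, aster, sage, rye, bay, rose, kale, cedar, lime, elm.

aster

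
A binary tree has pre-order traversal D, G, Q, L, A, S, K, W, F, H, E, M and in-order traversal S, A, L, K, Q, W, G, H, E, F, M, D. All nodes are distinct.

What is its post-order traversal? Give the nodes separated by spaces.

S A K L W Q E H M F G D

The first element of pre-order is the root; it splits in-order into left and right subtrees.
Root D: left subtree has 11 nodes {S, A, L, K, Q, W, G, H, E, F, M}, right has 0 { }.
  Root G: left subtree has 6 nodes {S, A, L, K, Q, W}, right has 4 {H, E, F, M}.
    Root Q: left subtree has 4 nodes {S, A, L, K}, right has 1 {W}.
      Root L: left subtree has 2 nodes {S, A}, right has 1 {K}.
        Root A: left subtree has 1 node {S}, right has 0 { }.
    Root F: left subtree has 2 nodes {H, E}, right has 1 {M}.
      Root H: left subtree has 0 nodes { }, right has 1 {E}.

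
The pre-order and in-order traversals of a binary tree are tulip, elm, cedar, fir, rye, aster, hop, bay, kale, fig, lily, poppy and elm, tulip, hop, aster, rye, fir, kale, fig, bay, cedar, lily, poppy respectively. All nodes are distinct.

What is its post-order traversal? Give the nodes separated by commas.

The first element of pre-order is the root; it splits in-order into left and right subtrees.
Root tulip: left subtree has 1 node {elm}, right has 10 {hop, aster, rye, fir, kale, fig, bay, cedar, lily, poppy}.
  Root cedar: left subtree has 7 nodes {hop, aster, rye, fir, kale, fig, bay}, right has 2 {lily, poppy}.
    Root fir: left subtree has 3 nodes {hop, aster, rye}, right has 3 {kale, fig, bay}.
      Root rye: left subtree has 2 nodes {hop, aster}, right has 0 { }.
        Root aster: left subtree has 1 node {hop}, right has 0 { }.
      Root bay: left subtree has 2 nodes {kale, fig}, right has 0 { }.
        Root kale: left subtree has 0 nodes { }, right has 1 {fig}.
    Root lily: left subtree has 0 nodes { }, right has 1 {poppy}.

elm, hop, aster, rye, fig, kale, bay, fir, poppy, lily, cedar, tulip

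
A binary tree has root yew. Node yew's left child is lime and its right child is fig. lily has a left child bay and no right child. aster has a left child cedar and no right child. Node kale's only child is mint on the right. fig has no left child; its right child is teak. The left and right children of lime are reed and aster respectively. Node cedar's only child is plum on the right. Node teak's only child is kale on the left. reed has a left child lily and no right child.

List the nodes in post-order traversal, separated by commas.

Post-order visits the left subtree, then the right subtree, then the node.
At yew: go left to lime.
  At lime: go left to reed.
    At reed: go left to lily.
      At lily: go left to bay.
        bay is a leaf — visit bay.
      At lily: no right child.
      Visit lily.
    At reed: no right child.
    Visit reed.
  At lime: go right to aster.
    At aster: go left to cedar.
      At cedar: no left child.
      At cedar: go right to plum.
        plum is a leaf — visit plum.
      Visit cedar.
    At aster: no right child.
    Visit aster.
  Visit lime.
At yew: go right to fig.
  At fig: no left child.
  At fig: go right to teak.
    At teak: go left to kale.
      At kale: no left child.
      At kale: go right to mint.
        mint is a leaf — visit mint.
      Visit kale.
    At teak: no right child.
    Visit teak.
  Visit fig.
Visit yew.

bay, lily, reed, plum, cedar, aster, lime, mint, kale, teak, fig, yew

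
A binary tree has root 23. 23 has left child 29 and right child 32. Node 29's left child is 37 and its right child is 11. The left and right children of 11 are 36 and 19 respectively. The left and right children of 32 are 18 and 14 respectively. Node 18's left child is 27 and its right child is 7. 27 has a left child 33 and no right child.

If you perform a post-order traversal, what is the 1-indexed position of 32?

11

Post-order visits the left subtree, then the right subtree, then the node.
At 23: go left to 29.
  At 29: go left to 37.
    37 is a leaf — visit 37.
  At 29: go right to 11.
    At 11: go left to 36.
      36 is a leaf — visit 36.
    At 11: go right to 19.
      19 is a leaf — visit 19.
    Visit 11.
  Visit 29.
At 23: go right to 32.
  At 32: go left to 18.
    At 18: go left to 27.
      At 27: go left to 33.
        33 is a leaf — visit 33.
      At 27: no right child.
      Visit 27.
    At 18: go right to 7.
      7 is a leaf — visit 7.
    Visit 18.
  At 32: go right to 14.
    14 is a leaf — visit 14.
  Visit 32.
Visit 23.
Full post-order sequence: 37, 36, 19, 11, 29, 33, 27, 7, 18, 14, 32, 23.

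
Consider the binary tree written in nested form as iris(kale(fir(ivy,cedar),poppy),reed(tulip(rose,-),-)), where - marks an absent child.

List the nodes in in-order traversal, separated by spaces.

In-order visits the left subtree, then the node, then the right subtree.
At iris: go left to kale.
  At kale: go left to fir.
    At fir: go left to ivy.
      ivy is a leaf — visit ivy.
    Visit fir.
    At fir: go right to cedar.
      cedar is a leaf — visit cedar.
  Visit kale.
  At kale: go right to poppy.
    poppy is a leaf — visit poppy.
Visit iris.
At iris: go right to reed.
  At reed: go left to tulip.
    At tulip: go left to rose.
      rose is a leaf — visit rose.
    Visit tulip.
    At tulip: no right child.
  Visit reed.
  At reed: no right child.

ivy fir cedar kale poppy iris rose tulip reed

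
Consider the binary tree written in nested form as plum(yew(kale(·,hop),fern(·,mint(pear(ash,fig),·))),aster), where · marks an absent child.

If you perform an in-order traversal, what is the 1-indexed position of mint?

In-order visits the left subtree, then the node, then the right subtree.
At plum: go left to yew.
  At yew: go left to kale.
    At kale: no left child.
    Visit kale.
    At kale: go right to hop.
      hop is a leaf — visit hop.
  Visit yew.
  At yew: go right to fern.
    At fern: no left child.
    Visit fern.
    At fern: go right to mint.
      At mint: go left to pear.
        At pear: go left to ash.
          ash is a leaf — visit ash.
        Visit pear.
        At pear: go right to fig.
          fig is a leaf — visit fig.
      Visit mint.
      At mint: no right child.
Visit plum.
At plum: go right to aster.
  aster is a leaf — visit aster.
Full in-order sequence: kale, hop, yew, fern, ash, pear, fig, mint, plum, aster.

8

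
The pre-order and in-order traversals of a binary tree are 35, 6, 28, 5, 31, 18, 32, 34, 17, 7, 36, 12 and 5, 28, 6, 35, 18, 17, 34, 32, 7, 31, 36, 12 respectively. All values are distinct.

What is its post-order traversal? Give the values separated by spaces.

5 28 6 17 34 7 32 18 12 36 31 35

The first element of pre-order is the root; it splits in-order into left and right subtrees.
Root 35: left subtree has 3 nodes {5, 28, 6}, right has 8 {18, 17, 34, 32, 7, 31, 36, 12}.
  Root 6: left subtree has 2 nodes {5, 28}, right has 0 { }.
    Root 28: left subtree has 1 node {5}, right has 0 { }.
  Root 31: left subtree has 5 nodes {18, 17, 34, 32, 7}, right has 2 {36, 12}.
    Root 18: left subtree has 0 nodes { }, right has 4 {17, 34, 32, 7}.
      Root 32: left subtree has 2 nodes {17, 34}, right has 1 {7}.
        Root 34: left subtree has 1 node {17}, right has 0 { }.
    Root 36: left subtree has 0 nodes { }, right has 1 {12}.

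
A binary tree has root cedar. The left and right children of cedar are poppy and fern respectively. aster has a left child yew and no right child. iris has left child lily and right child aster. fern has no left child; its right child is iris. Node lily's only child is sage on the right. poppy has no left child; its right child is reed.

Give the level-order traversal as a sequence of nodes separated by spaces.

Level-order visits nodes level by level from the root, left to right within each level.
Level 0: cedar
Level 1: poppy, fern
Level 2: reed, iris
Level 3: lily, aster
Level 4: sage, yew

cedar poppy fern reed iris lily aster sage yew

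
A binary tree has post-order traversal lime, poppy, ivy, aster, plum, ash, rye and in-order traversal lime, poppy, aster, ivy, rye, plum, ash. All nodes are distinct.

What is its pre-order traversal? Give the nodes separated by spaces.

The last element of post-order is the root; it splits in-order into left and right subtrees.
Root rye: left subtree has 4 nodes {lime, poppy, aster, ivy}, right has 2 {plum, ash}.
  Root aster: left subtree has 2 nodes {lime, poppy}, right has 1 {ivy}.
    Root poppy: left subtree has 1 node {lime}, right has 0 { }.
  Root ash: left subtree has 1 node {plum}, right has 0 { }.

rye aster poppy lime ivy ash plum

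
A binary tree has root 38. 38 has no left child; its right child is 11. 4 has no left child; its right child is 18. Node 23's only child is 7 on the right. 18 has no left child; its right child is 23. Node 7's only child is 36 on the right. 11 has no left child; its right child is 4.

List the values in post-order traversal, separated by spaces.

Post-order visits the left subtree, then the right subtree, then the node.
At 38: no left child.
At 38: go right to 11.
  At 11: no left child.
  At 11: go right to 4.
    At 4: no left child.
    At 4: go right to 18.
      At 18: no left child.
      At 18: go right to 23.
        At 23: no left child.
        At 23: go right to 7.
          At 7: no left child.
          At 7: go right to 36.
            36 is a leaf — visit 36.
          Visit 7.
        Visit 23.
      Visit 18.
    Visit 4.
  Visit 11.
Visit 38.

36 7 23 18 4 11 38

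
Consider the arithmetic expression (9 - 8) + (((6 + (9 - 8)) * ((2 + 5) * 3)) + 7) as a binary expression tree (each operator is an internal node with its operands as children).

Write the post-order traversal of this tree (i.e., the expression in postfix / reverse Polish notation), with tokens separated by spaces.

9 8 - 6 9 8 - + 2 5 + 3 * * 7 + +

Post-order on an expression tree gives postfix notation: for each operator, emit left operand, right operand, then the operator.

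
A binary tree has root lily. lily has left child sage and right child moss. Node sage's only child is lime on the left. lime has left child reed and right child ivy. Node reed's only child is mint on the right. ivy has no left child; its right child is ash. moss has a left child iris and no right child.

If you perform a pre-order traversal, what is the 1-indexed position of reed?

Pre-order visits the node, then its left subtree, then its right subtree.
Visit lily.
At lily: go left to sage.
  Visit sage.
  At sage: go left to lime.
    Visit lime.
    At lime: go left to reed.
      Visit reed.
      At reed: no left child.
      At reed: go right to mint.
        mint is a leaf — visit mint.
    At lime: go right to ivy.
      Visit ivy.
      At ivy: no left child.
      At ivy: go right to ash.
        ash is a leaf — visit ash.
  At sage: no right child.
At lily: go right to moss.
  Visit moss.
  At moss: go left to iris.
    iris is a leaf — visit iris.
  At moss: no right child.
Full pre-order sequence: lily, sage, lime, reed, mint, ivy, ash, moss, iris.

4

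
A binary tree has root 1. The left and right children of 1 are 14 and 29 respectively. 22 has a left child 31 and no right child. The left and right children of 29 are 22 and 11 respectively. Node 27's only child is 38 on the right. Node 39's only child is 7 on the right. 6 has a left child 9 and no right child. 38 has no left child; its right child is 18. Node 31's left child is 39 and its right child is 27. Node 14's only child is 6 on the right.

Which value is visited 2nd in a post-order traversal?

6

Post-order visits the left subtree, then the right subtree, then the node.
At 1: go left to 14.
  At 14: no left child.
  At 14: go right to 6.
    At 6: go left to 9.
      9 is a leaf — visit 9.
    At 6: no right child.
    Visit 6.
  Visit 14.
At 1: go right to 29.
  At 29: go left to 22.
    At 22: go left to 31.
      At 31: go left to 39.
        At 39: no left child.
        At 39: go right to 7.
          7 is a leaf — visit 7.
        Visit 39.
      At 31: go right to 27.
        At 27: no left child.
        At 27: go right to 38.
          At 38: no left child.
          At 38: go right to 18.
            18 is a leaf — visit 18.
          Visit 38.
        Visit 27.
      Visit 31.
    At 22: no right child.
    Visit 22.
  At 29: go right to 11.
    11 is a leaf — visit 11.
  Visit 29.
Visit 1.
Full post-order sequence: 9, 6, 14, 7, 39, 18, 38, 27, 31, 22, 11, 29, 1.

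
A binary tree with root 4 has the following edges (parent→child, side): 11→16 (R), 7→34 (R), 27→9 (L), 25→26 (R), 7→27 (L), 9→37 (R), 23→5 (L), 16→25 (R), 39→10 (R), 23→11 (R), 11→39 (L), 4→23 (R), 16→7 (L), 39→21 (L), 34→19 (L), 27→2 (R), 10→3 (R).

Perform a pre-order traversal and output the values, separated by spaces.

Pre-order visits the node, then its left subtree, then its right subtree.
Visit 4.
At 4: no left child.
At 4: go right to 23.
  Visit 23.
  At 23: go left to 5.
    5 is a leaf — visit 5.
  At 23: go right to 11.
    Visit 11.
    At 11: go left to 39.
      Visit 39.
      At 39: go left to 21.
        21 is a leaf — visit 21.
      At 39: go right to 10.
        Visit 10.
        At 10: no left child.
        At 10: go right to 3.
          3 is a leaf — visit 3.
    At 11: go right to 16.
      Visit 16.
      At 16: go left to 7.
        Visit 7.
        At 7: go left to 27.
          Visit 27.
          At 27: go left to 9.
            Visit 9.
            At 9: no left child.
            At 9: go right to 37.
              37 is a leaf — visit 37.
          At 27: go right to 2.
            2 is a leaf — visit 2.
        At 7: go right to 34.
          Visit 34.
          At 34: go left to 19.
            19 is a leaf — visit 19.
          At 34: no right child.
      At 16: go right to 25.
        Visit 25.
        At 25: no left child.
        At 25: go right to 26.
          26 is a leaf — visit 26.

4 23 5 11 39 21 10 3 16 7 27 9 37 2 34 19 25 26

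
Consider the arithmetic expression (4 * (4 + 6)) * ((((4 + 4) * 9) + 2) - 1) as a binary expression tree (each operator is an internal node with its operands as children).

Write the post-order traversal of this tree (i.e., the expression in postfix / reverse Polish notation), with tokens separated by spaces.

Post-order on an expression tree gives postfix notation: for each operator, emit left operand, right operand, then the operator.

4 4 6 + * 4 4 + 9 * 2 + 1 - *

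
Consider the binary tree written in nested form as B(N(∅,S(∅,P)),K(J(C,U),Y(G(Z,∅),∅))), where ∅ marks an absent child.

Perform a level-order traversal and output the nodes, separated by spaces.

B N K S J Y P C U G Z

Level-order visits nodes level by level from the root, left to right within each level.
Level 0: B
Level 1: N, K
Level 2: S, J, Y
Level 3: P, C, U, G
Level 4: Z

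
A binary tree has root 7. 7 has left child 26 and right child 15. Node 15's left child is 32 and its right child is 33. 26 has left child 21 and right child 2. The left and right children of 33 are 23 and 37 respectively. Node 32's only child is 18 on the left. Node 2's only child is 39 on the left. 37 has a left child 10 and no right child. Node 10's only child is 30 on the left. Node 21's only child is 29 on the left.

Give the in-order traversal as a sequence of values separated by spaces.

29 21 26 39 2 7 18 32 15 23 33 30 10 37

In-order visits the left subtree, then the node, then the right subtree.
At 7: go left to 26.
  At 26: go left to 21.
    At 21: go left to 29.
      29 is a leaf — visit 29.
    Visit 21.
    At 21: no right child.
  Visit 26.
  At 26: go right to 2.
    At 2: go left to 39.
      39 is a leaf — visit 39.
    Visit 2.
    At 2: no right child.
Visit 7.
At 7: go right to 15.
  At 15: go left to 32.
    At 32: go left to 18.
      18 is a leaf — visit 18.
    Visit 32.
    At 32: no right child.
  Visit 15.
  At 15: go right to 33.
    At 33: go left to 23.
      23 is a leaf — visit 23.
    Visit 33.
    At 33: go right to 37.
      At 37: go left to 10.
        At 10: go left to 30.
          30 is a leaf — visit 30.
        Visit 10.
        At 10: no right child.
      Visit 37.
      At 37: no right child.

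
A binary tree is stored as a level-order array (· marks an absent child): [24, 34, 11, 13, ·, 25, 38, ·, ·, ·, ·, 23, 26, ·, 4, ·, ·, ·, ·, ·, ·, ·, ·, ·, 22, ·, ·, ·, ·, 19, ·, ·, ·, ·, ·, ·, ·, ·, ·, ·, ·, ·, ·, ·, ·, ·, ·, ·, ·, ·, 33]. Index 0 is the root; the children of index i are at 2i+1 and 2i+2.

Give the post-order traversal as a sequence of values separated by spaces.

Post-order visits the left subtree, then the right subtree, then the node.
At 24: go left to 34.
  At 34: go left to 13.
    13 is a leaf — visit 13.
  At 34: no right child.
  Visit 34.
At 24: go right to 11.
  At 11: go left to 25.
    At 25: go left to 23.
      At 23: no left child.
      At 23: go right to 22.
        At 22: no left child.
        At 22: go right to 33.
          33 is a leaf — visit 33.
        Visit 22.
      Visit 23.
    At 25: go right to 26.
      26 is a leaf — visit 26.
    Visit 25.
  At 11: go right to 38.
    At 38: no left child.
    At 38: go right to 4.
      At 4: go left to 19.
        19 is a leaf — visit 19.
      At 4: no right child.
      Visit 4.
    Visit 38.
  Visit 11.
Visit 24.

13 34 33 22 23 26 25 19 4 38 11 24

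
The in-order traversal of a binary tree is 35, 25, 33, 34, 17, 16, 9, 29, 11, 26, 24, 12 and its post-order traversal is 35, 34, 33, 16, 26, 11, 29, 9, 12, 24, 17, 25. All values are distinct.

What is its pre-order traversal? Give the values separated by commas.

25, 35, 17, 33, 34, 24, 9, 16, 29, 11, 26, 12

The last element of post-order is the root; it splits in-order into left and right subtrees.
Root 25: left subtree has 1 node {35}, right has 10 {33, 34, 17, 16, 9, 29, 11, 26, 24, 12}.
  Root 17: left subtree has 2 nodes {33, 34}, right has 7 {16, 9, 29, 11, 26, 24, 12}.
    Root 33: left subtree has 0 nodes { }, right has 1 {34}.
    Root 24: left subtree has 5 nodes {16, 9, 29, 11, 26}, right has 1 {12}.
      Root 9: left subtree has 1 node {16}, right has 3 {29, 11, 26}.
        Root 29: left subtree has 0 nodes { }, right has 2 {11, 26}.
          Root 11: left subtree has 0 nodes { }, right has 1 {26}.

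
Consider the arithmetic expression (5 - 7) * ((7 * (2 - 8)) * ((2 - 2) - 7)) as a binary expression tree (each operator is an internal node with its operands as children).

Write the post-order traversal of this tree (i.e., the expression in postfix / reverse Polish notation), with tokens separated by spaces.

5 7 - 7 2 8 - * 2 2 - 7 - * *

Post-order on an expression tree gives postfix notation: for each operator, emit left operand, right operand, then the operator.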